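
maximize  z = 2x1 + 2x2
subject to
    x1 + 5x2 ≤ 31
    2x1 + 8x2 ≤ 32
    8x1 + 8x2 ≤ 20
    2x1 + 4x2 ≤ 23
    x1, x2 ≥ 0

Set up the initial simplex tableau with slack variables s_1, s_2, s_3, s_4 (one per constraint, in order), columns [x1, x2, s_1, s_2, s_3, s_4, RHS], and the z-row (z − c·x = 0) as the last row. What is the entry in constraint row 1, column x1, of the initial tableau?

Constraint 1 has coefficient 1 on x1.

1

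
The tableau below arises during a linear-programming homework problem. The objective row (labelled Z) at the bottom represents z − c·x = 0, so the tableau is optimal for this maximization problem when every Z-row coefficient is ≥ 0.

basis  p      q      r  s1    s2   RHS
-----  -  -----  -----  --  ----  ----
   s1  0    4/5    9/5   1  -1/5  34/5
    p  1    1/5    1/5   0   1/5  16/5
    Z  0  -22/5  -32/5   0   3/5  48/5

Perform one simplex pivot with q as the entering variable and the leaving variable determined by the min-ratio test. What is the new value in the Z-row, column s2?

-1/2

Ratio test on column q — row 1: (34/5)/(4/5) = 17/2; row 2: (16/5)/(1/5) = 16. Minimum is 17/2 at row 1 (s1 leaves); pivot element 4/5.
Divide row 1 by 4/5; eliminate column q from the other rows.
Z-row update in column s2: 3/5 − (-22/5)·(-1/4) = -1/2.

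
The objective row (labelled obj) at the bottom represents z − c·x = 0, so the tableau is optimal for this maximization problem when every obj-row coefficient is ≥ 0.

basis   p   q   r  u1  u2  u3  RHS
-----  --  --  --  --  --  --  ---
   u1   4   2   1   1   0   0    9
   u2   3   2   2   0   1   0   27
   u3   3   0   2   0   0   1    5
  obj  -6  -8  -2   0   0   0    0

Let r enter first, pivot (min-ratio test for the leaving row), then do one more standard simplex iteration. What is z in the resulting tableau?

31

Ratio test on column r — row 1: 9/1 = 9; row 2: 27/2 = 27/2; row 3: 5/2 = 5/2. Minimum is 5/2 at row 3 (u3 leaves); pivot element 2.
Pivot on row 3; the obj-row RHS becomes 0 − (-2)·(5/2) = 5.
Next entering variable (most negative obj-row entry -8): q.
Ratio test on column q — row 1: (13/2)/2 = 13/4; row 2: 22/2 = 11; row 3: entry 0 ≤ 0. Minimum is 13/4 at row 1 (u1 leaves); pivot element 2.
After the second pivot the obj-row RHS is 5 − (-8)·(13/4) = 31.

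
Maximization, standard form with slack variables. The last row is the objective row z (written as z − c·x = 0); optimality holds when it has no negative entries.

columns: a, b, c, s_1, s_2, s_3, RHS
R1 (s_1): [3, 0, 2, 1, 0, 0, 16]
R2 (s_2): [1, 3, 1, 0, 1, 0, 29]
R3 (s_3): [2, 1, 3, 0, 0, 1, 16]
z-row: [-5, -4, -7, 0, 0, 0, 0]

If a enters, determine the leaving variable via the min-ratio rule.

Column a entries and ratios — s_1: 16/3 = 16/3; s_2: 29/1 = 29; s_3: 16/2 = 8.
Smallest ratio is 16/3 in the row of s_1, so s_1 leaves.

s_1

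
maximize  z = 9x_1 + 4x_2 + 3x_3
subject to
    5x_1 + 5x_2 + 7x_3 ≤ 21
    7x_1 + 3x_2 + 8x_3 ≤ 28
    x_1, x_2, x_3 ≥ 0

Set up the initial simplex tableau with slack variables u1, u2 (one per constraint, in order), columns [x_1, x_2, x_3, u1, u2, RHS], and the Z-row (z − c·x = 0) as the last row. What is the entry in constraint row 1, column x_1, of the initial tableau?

5

Constraint 1 has coefficient 5 on x_1.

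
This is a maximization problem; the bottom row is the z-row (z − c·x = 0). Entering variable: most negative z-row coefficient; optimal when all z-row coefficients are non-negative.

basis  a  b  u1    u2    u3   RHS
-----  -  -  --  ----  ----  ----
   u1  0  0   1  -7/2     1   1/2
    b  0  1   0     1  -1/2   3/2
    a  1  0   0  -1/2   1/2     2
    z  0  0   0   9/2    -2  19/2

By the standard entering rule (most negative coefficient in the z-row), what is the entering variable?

Negative z-row entries: u3: -2.
The most negative is -2 in column u3, so u3 enters.

u3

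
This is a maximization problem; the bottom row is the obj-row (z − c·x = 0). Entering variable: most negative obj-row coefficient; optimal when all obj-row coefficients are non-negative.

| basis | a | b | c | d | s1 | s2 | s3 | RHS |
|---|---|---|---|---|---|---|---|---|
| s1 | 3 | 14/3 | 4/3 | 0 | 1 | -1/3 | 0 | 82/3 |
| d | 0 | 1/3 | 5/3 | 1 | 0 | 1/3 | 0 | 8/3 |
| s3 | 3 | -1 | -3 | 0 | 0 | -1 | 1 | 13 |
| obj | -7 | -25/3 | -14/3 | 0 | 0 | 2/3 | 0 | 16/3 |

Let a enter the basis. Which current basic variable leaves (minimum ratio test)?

Column a entries and ratios — s1: (82/3)/3 = 82/9; d: 0 ≤ 0, skip; s3: 13/3 = 13/3.
Smallest ratio is 13/3 in the row of s3, so s3 leaves.

s3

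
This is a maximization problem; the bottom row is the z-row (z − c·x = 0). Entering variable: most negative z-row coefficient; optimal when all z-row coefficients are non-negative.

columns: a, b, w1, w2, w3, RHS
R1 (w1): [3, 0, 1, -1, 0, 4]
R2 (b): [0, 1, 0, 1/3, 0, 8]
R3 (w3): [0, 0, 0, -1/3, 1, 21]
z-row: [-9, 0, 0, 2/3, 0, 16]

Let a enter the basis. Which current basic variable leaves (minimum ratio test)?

w1

Column a entries and ratios — w1: 4/3 = 4/3; b: 0 ≤ 0, skip; w3: 0 ≤ 0, skip.
Smallest ratio is 4/3 in the row of w1, so w1 leaves.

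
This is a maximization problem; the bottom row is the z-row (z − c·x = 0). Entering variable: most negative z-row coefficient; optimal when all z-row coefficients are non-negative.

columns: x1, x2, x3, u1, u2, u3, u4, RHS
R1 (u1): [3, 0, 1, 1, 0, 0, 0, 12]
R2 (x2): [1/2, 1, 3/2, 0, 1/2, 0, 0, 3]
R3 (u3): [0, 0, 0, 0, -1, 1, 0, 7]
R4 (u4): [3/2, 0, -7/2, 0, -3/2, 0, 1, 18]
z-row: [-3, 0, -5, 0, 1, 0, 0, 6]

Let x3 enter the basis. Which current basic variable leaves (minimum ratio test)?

x2

Column x3 entries and ratios — u1: 12/1 = 12; x2: 3/(3/2) = 2; u3: 0 ≤ 0, skip; u4: -7/2 ≤ 0, skip.
Smallest ratio is 2 in the row of x2, so x2 leaves.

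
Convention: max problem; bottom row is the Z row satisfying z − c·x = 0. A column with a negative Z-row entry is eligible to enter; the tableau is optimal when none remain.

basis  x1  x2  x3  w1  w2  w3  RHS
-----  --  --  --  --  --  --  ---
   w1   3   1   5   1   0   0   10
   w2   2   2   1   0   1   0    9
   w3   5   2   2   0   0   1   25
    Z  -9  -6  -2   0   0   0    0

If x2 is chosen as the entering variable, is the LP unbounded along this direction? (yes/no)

Column x2 has positive entries in row(s) 1, 2, 3, so the ratio test bounds it — not unbounded.

no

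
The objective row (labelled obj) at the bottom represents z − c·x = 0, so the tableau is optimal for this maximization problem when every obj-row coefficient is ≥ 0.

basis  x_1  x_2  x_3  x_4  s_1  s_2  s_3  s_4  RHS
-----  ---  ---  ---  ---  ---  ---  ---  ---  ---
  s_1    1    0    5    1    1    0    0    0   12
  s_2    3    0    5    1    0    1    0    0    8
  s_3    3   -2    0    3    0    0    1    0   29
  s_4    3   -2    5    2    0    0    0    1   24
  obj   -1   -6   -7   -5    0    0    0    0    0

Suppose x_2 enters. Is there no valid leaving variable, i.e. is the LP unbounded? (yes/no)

Every constraint-row entry in column x_2 is ≤ 0, so increasing x_2 is unbounded.

yes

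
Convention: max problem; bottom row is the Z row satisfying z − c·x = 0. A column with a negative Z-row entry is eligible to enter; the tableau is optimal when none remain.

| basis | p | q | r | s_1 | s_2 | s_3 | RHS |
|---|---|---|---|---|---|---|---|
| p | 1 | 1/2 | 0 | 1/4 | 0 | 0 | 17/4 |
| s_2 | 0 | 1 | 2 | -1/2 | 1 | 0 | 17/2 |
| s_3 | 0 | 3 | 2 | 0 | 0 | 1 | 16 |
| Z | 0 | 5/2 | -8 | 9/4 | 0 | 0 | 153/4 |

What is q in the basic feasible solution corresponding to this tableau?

q is not in the basis, so in the current basic feasible solution q = 0.

0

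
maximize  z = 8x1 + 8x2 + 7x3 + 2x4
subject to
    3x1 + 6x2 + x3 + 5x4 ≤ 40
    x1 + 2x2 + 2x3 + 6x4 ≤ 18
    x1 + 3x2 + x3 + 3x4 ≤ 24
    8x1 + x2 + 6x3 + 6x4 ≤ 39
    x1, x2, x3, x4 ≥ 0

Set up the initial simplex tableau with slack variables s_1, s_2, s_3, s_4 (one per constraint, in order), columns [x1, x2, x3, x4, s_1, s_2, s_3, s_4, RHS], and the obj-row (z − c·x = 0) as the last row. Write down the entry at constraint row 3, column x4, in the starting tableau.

Constraint 3 has coefficient 3 on x4.

3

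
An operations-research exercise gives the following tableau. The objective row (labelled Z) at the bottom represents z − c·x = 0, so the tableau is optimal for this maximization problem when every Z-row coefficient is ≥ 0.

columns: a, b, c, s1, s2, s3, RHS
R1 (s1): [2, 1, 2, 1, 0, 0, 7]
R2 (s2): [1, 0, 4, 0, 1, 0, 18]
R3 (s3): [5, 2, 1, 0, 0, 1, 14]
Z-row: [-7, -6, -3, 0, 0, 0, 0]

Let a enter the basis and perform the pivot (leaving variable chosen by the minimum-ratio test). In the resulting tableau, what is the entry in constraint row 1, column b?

Ratio test on column a — row 1: 7/2 = 7/2; row 2: 18/1 = 18; row 3: 14/5 = 14/5. Minimum is 14/5 at row 3 (s3 leaves); pivot element 5.
Divide row 3 by 5; eliminate column a from the other rows.
Row 1 update in column b: 1 − 2·(2/5) = 1/5.

1/5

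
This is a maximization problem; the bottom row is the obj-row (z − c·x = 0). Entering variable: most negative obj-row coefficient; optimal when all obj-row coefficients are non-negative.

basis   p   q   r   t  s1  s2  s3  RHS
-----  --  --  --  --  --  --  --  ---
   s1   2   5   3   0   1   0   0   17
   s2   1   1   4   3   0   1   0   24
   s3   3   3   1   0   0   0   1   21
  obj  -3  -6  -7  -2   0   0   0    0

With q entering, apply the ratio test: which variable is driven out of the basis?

s1

Column q entries and ratios — s1: 17/5 = 17/5; s2: 24/1 = 24; s3: 21/3 = 7.
Smallest ratio is 17/5 in the row of s1, so s1 leaves.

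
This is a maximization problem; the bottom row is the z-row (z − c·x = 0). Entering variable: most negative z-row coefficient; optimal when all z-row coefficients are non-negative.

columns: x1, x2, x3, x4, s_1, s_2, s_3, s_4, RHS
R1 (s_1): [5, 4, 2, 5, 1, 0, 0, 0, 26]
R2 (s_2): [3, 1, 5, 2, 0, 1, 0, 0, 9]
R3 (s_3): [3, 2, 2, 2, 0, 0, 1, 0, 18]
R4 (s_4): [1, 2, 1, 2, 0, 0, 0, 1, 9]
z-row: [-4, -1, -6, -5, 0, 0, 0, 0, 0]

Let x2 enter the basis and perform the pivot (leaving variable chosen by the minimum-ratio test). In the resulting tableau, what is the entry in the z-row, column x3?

Ratio test on column x2 — row 1: 26/4 = 13/2; row 2: 9/1 = 9; row 3: 18/2 = 9; row 4: 9/2 = 9/2. Minimum is 9/2 at row 4 (s_4 leaves); pivot element 2.
Divide row 4 by 2; eliminate column x2 from the other rows.
z-row update in column x3: -6 − (-1)·(1/2) = -11/2.

-11/2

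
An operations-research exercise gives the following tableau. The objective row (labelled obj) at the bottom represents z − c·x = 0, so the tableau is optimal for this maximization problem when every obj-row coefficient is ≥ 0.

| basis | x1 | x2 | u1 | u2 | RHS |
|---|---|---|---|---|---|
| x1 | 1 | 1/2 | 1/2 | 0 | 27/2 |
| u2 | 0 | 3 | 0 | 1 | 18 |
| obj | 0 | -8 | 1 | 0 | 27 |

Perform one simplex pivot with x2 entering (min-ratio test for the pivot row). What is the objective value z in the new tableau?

Ratio test on column x2 — row 1: (27/2)/(1/2) = 27; row 2: 18/3 = 6. Minimum is 6 at row 2 (u2 leaves); pivot element 3.
Pivot on row 2; the obj-row RHS becomes 27 − (-8)·6 = 75.

75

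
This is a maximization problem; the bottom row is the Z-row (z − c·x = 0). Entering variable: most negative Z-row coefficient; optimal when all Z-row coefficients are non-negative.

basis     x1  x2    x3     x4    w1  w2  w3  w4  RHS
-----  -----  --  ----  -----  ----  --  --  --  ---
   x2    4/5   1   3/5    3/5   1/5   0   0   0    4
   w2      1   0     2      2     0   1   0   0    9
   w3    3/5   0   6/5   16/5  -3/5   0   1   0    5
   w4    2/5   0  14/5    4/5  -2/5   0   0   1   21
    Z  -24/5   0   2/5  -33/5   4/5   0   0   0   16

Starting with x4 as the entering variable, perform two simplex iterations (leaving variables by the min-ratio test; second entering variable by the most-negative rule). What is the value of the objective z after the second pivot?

464/11

Ratio test on column x4 — row 1: 4/(3/5) = 20/3; row 2: 9/2 = 9/2; row 3: 5/(16/5) = 25/16; row 4: 21/(4/5) = 105/4. Minimum is 25/16 at row 3 (w3 leaves); pivot element 16/5.
Pivot on row 3; the Z-row RHS becomes 16 − (-33/5)·(25/16) = 421/16.
Next entering variable (most negative Z-row entry -57/16): x1.
Ratio test on column x1 — row 1: (49/16)/(11/16) = 49/11; row 2: (47/8)/(5/8) = 47/5; row 3: (25/16)/(3/16) = 25/3; row 4: (79/4)/(1/4) = 79. Minimum is 49/11 at row 1 (x2 leaves); pivot element 11/16.
After the second pivot the Z-row RHS is 421/16 − (-57/16)·(49/11) = 464/11.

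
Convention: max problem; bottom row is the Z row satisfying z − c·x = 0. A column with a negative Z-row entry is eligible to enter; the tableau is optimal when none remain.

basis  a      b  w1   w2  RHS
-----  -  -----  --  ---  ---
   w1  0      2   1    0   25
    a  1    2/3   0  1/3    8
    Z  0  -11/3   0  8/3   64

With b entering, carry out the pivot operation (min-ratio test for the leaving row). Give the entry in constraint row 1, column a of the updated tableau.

Ratio test on column b — row 1: 25/2 = 25/2; row 2: 8/(2/3) = 12. Minimum is 12 at row 2 (a leaves); pivot element 2/3.
Divide row 2 by 2/3; eliminate column b from the other rows.
Row 1 update in column a: 0 − 2·(3/2) = -3.

-3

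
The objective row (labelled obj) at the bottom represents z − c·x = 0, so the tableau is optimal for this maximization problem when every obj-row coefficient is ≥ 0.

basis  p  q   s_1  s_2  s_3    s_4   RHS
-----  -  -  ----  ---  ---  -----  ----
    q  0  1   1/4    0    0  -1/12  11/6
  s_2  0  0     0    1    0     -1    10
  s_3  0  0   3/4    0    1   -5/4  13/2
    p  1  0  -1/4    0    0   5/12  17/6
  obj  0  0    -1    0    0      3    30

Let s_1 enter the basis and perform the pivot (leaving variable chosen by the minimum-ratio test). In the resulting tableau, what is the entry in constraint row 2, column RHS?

Ratio test on column s_1 — row 1: (11/6)/(1/4) = 22/3; row 2: entry 0 ≤ 0; row 3: (13/2)/(3/4) = 26/3; row 4: entry -1/4 ≤ 0. Minimum is 22/3 at row 1 (q leaves); pivot element 1/4.
Divide row 1 by 1/4; eliminate column s_1 from the other rows.
Row 2 update in column RHS: 10 − 0·(22/3) = 10.

10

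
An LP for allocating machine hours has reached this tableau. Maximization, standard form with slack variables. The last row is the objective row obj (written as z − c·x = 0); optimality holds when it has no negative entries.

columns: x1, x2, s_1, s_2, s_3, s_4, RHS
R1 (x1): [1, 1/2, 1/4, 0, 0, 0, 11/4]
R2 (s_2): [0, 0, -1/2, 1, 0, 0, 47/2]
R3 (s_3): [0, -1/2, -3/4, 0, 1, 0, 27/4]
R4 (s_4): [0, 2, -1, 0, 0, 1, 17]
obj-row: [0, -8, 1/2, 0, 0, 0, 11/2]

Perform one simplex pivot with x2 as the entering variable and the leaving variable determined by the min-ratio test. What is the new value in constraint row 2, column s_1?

-1/2

Ratio test on column x2 — row 1: (11/4)/(1/2) = 11/2; row 2: entry 0 ≤ 0; row 3: entry -1/2 ≤ 0; row 4: 17/2 = 17/2. Minimum is 11/2 at row 1 (x1 leaves); pivot element 1/2.
Divide row 1 by 1/2; eliminate column x2 from the other rows.
Row 2 update in column s_1: -1/2 − 0·(1/2) = -1/2.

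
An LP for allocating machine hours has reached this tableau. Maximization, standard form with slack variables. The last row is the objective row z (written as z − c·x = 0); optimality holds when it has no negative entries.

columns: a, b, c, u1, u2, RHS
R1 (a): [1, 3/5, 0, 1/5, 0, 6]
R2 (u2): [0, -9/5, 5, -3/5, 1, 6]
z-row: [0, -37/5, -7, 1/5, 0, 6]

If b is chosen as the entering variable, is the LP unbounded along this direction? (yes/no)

no

Column b has positive entries in row(s) 1, so the ratio test bounds it — not unbounded.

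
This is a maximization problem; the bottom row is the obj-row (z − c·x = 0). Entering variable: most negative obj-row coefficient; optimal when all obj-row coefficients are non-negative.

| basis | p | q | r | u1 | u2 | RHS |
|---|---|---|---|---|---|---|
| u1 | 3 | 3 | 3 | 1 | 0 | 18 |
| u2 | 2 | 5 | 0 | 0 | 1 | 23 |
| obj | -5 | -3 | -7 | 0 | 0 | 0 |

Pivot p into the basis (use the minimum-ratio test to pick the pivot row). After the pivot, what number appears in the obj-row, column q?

2

Ratio test on column p — row 1: 18/3 = 6; row 2: 23/2 = 23/2. Minimum is 6 at row 1 (u1 leaves); pivot element 3.
Divide row 1 by 3; eliminate column p from the other rows.
obj-row update in column q: -3 − (-5)·1 = 2.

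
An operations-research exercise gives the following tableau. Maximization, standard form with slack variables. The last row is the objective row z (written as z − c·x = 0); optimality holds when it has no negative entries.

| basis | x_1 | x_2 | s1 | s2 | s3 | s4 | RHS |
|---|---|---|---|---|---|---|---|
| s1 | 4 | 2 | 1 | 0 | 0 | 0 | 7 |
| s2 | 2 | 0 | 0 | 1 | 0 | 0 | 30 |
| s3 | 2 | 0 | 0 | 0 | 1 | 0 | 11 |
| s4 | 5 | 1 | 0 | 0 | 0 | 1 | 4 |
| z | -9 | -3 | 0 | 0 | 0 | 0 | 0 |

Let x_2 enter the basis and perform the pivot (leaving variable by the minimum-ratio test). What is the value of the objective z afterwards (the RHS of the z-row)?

21/2

Ratio test on column x_2 — row 1: 7/2 = 7/2; row 2: entry 0 ≤ 0; row 3: entry 0 ≤ 0; row 4: 4/1 = 4. Minimum is 7/2 at row 1 (s1 leaves); pivot element 2.
Pivot on row 1; the z-row RHS becomes 0 − (-3)·(7/2) = 21/2.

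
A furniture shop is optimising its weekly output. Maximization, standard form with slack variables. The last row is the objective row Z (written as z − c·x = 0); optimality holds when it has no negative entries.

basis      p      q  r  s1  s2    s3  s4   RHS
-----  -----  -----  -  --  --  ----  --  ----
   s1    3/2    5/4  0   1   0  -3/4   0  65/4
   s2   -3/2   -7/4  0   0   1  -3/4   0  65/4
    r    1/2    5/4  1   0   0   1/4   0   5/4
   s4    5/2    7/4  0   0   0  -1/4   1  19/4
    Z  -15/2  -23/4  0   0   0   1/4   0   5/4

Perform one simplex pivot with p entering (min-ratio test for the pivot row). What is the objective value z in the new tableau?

31/2

Ratio test on column p — row 1: (65/4)/(3/2) = 65/6; row 2: entry -3/2 ≤ 0; row 3: (5/4)/(1/2) = 5/2; row 4: (19/4)/(5/2) = 19/10. Minimum is 19/10 at row 4 (s4 leaves); pivot element 5/2.
Pivot on row 4; the Z-row RHS becomes 5/4 − (-15/2)·(19/10) = 31/2.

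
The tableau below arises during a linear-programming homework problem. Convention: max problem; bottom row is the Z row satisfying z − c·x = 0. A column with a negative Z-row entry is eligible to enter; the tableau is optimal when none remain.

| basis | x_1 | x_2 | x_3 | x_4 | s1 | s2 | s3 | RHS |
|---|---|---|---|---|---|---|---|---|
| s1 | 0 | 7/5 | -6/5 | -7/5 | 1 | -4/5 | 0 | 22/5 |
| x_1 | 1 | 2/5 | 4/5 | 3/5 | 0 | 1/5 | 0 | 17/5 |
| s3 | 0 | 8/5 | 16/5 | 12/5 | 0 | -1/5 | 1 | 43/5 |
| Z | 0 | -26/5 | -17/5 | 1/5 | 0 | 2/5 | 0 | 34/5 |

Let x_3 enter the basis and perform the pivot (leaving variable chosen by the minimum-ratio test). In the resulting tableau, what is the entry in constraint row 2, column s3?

Ratio test on column x_3 — row 1: entry -6/5 ≤ 0; row 2: (17/5)/(4/5) = 17/4; row 3: (43/5)/(16/5) = 43/16. Minimum is 43/16 at row 3 (s3 leaves); pivot element 16/5.
Divide row 3 by 16/5; eliminate column x_3 from the other rows.
Row 2 update in column s3: 0 − (4/5)·(5/16) = -1/4.

-1/4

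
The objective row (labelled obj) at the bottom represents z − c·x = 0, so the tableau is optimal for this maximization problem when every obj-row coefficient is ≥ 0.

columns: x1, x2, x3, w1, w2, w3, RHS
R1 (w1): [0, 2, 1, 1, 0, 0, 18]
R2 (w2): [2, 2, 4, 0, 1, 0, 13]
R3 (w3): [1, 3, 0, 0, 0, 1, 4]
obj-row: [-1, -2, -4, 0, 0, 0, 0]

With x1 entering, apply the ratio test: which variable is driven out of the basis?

w3

Column x1 entries and ratios — w1: 0 ≤ 0, skip; w2: 13/2 = 13/2; w3: 4/1 = 4.
Smallest ratio is 4 in the row of w3, so w3 leaves.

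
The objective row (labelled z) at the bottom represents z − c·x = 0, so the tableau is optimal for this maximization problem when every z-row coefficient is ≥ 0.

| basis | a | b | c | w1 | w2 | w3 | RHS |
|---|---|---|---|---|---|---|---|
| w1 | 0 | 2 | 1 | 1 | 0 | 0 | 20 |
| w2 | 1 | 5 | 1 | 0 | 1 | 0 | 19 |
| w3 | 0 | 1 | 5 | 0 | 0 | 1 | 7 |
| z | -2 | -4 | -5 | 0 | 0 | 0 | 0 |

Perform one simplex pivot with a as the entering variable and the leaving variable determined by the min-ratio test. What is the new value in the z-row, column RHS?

Ratio test on column a — row 1: entry 0 ≤ 0; row 2: 19/1 = 19; row 3: entry 0 ≤ 0. Minimum is 19 at row 2 (w2 leaves); pivot element 1.
Divide row 2 by 1; eliminate column a from the other rows.
z-row update in column RHS: 0 − (-2)·19 = 38.

38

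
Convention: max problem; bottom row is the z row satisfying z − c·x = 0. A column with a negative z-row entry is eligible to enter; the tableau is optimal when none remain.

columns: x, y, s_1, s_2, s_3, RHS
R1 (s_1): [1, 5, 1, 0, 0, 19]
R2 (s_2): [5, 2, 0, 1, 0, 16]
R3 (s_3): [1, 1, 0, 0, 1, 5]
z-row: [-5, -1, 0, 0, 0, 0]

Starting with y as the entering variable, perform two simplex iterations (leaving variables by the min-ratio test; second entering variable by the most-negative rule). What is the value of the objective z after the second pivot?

11

Ratio test on column y — row 1: 19/5 = 19/5; row 2: 16/2 = 8; row 3: 5/1 = 5. Minimum is 19/5 at row 1 (s_1 leaves); pivot element 5.
Pivot on row 1; the z-row RHS becomes 0 − (-1)·(19/5) = 19/5.
Next entering variable (most negative z-row entry -24/5): x.
Ratio test on column x — row 1: (19/5)/(1/5) = 19; row 2: (42/5)/(23/5) = 42/23; row 3: (6/5)/(4/5) = 3/2. Minimum is 3/2 at row 3 (s_3 leaves); pivot element 4/5.
After the second pivot the z-row RHS is 19/5 − (-24/5)·(3/2) = 11.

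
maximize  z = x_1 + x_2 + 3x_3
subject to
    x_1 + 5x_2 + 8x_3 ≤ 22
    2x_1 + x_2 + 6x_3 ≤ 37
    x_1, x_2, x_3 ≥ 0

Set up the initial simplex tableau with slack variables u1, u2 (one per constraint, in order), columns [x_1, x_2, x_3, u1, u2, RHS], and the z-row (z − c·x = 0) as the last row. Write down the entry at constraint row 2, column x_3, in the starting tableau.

6

Constraint 2 has coefficient 6 on x_3.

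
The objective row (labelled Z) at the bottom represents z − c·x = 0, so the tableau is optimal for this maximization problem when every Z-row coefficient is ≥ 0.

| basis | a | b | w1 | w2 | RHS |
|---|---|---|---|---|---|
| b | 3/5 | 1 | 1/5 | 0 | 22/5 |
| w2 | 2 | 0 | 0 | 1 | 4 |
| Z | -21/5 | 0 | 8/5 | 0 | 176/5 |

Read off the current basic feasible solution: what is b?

b is basic (row 1); its value is the RHS of that row, 22/5.

22/5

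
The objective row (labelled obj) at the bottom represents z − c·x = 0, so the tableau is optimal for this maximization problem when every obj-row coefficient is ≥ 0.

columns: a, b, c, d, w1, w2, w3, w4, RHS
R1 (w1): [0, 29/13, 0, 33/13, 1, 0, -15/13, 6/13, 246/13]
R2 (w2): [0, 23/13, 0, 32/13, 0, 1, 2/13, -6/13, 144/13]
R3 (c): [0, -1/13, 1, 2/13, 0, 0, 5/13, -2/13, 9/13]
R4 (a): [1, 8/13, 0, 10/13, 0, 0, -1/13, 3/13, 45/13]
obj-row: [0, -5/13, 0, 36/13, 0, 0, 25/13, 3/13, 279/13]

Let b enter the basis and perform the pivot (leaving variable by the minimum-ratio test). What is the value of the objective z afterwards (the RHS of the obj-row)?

189/8

Ratio test on column b — row 1: (246/13)/(29/13) = 246/29; row 2: (144/13)/(23/13) = 144/23; row 3: entry -1/13 ≤ 0; row 4: (45/13)/(8/13) = 45/8. Minimum is 45/8 at row 4 (a leaves); pivot element 8/13.
Pivot on row 4; the obj-row RHS becomes 279/13 − (-5/13)·(45/8) = 189/8.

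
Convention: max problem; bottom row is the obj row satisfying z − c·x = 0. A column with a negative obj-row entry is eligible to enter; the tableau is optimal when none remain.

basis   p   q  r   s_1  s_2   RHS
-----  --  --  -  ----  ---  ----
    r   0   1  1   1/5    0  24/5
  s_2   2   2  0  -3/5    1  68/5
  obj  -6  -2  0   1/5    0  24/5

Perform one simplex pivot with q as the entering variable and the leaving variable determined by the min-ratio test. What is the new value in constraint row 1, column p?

0

Ratio test on column q — row 1: (24/5)/1 = 24/5; row 2: (68/5)/2 = 34/5. Minimum is 24/5 at row 1 (r leaves); pivot element 1.
Divide row 1 by 1; eliminate column q from the other rows.
In the new row 1, the p entry is the old entry divided by the pivot: 0/1 = 0.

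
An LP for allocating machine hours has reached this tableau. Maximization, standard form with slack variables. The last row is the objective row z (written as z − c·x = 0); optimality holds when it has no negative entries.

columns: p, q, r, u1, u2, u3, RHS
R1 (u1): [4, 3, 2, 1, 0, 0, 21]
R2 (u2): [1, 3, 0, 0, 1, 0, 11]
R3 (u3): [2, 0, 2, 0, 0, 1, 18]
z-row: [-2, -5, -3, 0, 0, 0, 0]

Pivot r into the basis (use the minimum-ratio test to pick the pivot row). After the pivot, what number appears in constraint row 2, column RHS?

Ratio test on column r — row 1: 21/2 = 21/2; row 2: entry 0 ≤ 0; row 3: 18/2 = 9. Minimum is 9 at row 3 (u3 leaves); pivot element 2.
Divide row 3 by 2; eliminate column r from the other rows.
Row 2 update in column RHS: 11 − 0·9 = 11.

11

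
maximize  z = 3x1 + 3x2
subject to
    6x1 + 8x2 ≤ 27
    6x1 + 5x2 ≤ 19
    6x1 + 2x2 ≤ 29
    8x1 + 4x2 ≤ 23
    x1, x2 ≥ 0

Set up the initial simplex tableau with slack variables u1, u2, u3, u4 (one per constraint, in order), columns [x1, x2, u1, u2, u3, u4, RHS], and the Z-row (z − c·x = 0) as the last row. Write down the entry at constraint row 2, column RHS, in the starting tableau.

19

The RHS of constraint 2 is b_2 = 19.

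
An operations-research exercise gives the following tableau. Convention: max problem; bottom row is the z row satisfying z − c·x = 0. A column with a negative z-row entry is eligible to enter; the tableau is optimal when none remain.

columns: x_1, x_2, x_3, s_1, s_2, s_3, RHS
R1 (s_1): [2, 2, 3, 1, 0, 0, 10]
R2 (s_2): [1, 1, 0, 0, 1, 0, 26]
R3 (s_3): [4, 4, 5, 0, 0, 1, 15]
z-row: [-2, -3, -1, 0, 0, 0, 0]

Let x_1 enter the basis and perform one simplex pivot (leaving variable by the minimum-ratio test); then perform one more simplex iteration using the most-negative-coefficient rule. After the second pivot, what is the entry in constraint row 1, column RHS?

5/2

Ratio test on column x_1 — row 1: 10/2 = 5; row 2: 26/1 = 26; row 3: 15/4 = 15/4. Minimum is 15/4 at row 3 (s_3 leaves); pivot element 4.
Divide row 3 by 4; eliminate column x_1 from the other rows.
Second iteration: most negative z-row entry is -1 in column x_2, so x_2 enters.
Ratio test on column x_2 — row 1: entry 0 ≤ 0; row 2: entry 0 ≤ 0; row 3: (15/4)/1 = 15/4. Minimum is 15/4 at row 3 (x_1 leaves); pivot element 1.
Divide row 3 by 1; eliminate column x_2 from the other rows.
After both pivots, the entry at constraint row 1, column RHS is 5/2.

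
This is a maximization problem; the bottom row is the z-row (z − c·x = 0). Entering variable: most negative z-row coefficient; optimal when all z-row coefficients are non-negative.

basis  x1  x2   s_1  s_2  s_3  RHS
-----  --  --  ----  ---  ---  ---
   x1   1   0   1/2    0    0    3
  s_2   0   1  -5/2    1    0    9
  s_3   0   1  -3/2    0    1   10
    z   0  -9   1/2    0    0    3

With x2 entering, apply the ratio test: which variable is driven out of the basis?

s_2

Column x2 entries and ratios — x1: 0 ≤ 0, skip; s_2: 9/1 = 9; s_3: 10/1 = 10.
Smallest ratio is 9 in the row of s_2, so s_2 leaves.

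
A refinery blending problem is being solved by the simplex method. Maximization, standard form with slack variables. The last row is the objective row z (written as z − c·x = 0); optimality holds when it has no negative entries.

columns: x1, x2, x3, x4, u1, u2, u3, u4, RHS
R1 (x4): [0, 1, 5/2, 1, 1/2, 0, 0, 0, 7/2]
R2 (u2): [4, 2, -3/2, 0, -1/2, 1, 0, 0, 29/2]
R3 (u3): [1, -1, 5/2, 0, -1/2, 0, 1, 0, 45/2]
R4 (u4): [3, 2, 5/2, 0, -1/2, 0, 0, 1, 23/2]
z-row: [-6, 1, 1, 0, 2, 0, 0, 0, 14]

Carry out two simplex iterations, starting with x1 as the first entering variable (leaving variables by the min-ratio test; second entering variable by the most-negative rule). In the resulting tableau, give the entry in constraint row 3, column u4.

-23/29

Ratio test on column x1 — row 1: entry 0 ≤ 0; row 2: (29/2)/4 = 29/8; row 3: (45/2)/1 = 45/2; row 4: (23/2)/3 = 23/6. Minimum is 29/8 at row 2 (u2 leaves); pivot element 4.
Divide row 2 by 4; eliminate column x1 from the other rows.
Second iteration: most negative z-row entry is -5/4 in column x3, so x3 enters.
Ratio test on column x3 — row 1: (7/2)/(5/2) = 7/5; row 2: entry -3/8 ≤ 0; row 3: (151/8)/(23/8) = 151/23; row 4: (5/8)/(29/8) = 5/29. Minimum is 5/29 at row 4 (u4 leaves); pivot element 29/8.
Divide row 4 by 29/8; eliminate column x3 from the other rows.
After both pivots, the entry at constraint row 3, column u4 is -23/29.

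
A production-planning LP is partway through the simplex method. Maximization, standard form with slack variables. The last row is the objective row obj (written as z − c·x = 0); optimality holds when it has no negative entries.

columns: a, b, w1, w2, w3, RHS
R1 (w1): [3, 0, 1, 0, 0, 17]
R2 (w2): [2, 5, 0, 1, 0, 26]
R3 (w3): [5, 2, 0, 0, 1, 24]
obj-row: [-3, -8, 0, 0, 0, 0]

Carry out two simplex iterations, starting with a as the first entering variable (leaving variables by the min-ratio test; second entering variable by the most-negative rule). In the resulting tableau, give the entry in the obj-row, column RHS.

860/21

Ratio test on column a — row 1: 17/3 = 17/3; row 2: 26/2 = 13; row 3: 24/5 = 24/5. Minimum is 24/5 at row 3 (w3 leaves); pivot element 5.
Divide row 3 by 5; eliminate column a from the other rows.
Second iteration: most negative obj-row entry is -34/5 in column b, so b enters.
Ratio test on column b — row 1: entry -6/5 ≤ 0; row 2: (82/5)/(21/5) = 82/21; row 3: (24/5)/(2/5) = 12. Minimum is 82/21 at row 2 (w2 leaves); pivot element 21/5.
Divide row 2 by 21/5; eliminate column b from the other rows.
After both pivots, the entry at the obj-row, column RHS is 860/21.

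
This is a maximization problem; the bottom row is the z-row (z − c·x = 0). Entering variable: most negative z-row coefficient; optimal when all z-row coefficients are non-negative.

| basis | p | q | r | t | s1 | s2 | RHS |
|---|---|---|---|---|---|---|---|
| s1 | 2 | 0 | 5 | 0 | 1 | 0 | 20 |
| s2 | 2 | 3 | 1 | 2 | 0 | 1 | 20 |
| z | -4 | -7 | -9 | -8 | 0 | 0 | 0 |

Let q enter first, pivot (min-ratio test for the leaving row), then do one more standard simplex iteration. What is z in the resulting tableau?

Ratio test on column q — row 1: entry 0 ≤ 0; row 2: 20/3 = 20/3. Minimum is 20/3 at row 2 (s2 leaves); pivot element 3.
Pivot on row 2; the z-row RHS becomes 0 − (-7)·(20/3) = 140/3.
Next entering variable (most negative z-row entry -20/3): r.
Ratio test on column r — row 1: 20/5 = 4; row 2: (20/3)/(1/3) = 20. Minimum is 4 at row 1 (s1 leaves); pivot element 5.
After the second pivot the z-row RHS is 140/3 − (-20/3)·4 = 220/3.

220/3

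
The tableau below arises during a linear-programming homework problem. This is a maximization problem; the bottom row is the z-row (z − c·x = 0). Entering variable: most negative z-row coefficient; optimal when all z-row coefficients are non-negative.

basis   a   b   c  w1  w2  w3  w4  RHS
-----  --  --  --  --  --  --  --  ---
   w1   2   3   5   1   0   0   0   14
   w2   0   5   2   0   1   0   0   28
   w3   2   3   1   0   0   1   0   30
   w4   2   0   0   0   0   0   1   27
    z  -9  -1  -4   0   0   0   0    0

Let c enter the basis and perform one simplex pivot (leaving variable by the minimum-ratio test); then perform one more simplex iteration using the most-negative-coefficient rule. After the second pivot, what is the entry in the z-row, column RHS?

63

Ratio test on column c — row 1: 14/5 = 14/5; row 2: 28/2 = 14; row 3: 30/1 = 30; row 4: entry 0 ≤ 0. Minimum is 14/5 at row 1 (w1 leaves); pivot element 5.
Divide row 1 by 5; eliminate column c from the other rows.
Second iteration: most negative z-row entry is -37/5 in column a, so a enters.
Ratio test on column a — row 1: (14/5)/(2/5) = 7; row 2: entry -4/5 ≤ 0; row 3: (136/5)/(8/5) = 17; row 4: 27/2 = 27/2. Minimum is 7 at row 1 (c leaves); pivot element 2/5.
Divide row 1 by 2/5; eliminate column a from the other rows.
After both pivots, the entry at the z-row, column RHS is 63.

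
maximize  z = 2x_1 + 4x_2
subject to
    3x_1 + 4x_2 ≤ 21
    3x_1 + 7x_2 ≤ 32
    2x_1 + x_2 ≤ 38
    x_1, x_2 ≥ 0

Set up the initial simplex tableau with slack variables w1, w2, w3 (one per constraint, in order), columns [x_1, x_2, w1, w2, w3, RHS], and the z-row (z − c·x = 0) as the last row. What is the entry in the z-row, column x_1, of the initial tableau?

-2

The z-row carries the negated objective coefficients: the x_1 entry is -2.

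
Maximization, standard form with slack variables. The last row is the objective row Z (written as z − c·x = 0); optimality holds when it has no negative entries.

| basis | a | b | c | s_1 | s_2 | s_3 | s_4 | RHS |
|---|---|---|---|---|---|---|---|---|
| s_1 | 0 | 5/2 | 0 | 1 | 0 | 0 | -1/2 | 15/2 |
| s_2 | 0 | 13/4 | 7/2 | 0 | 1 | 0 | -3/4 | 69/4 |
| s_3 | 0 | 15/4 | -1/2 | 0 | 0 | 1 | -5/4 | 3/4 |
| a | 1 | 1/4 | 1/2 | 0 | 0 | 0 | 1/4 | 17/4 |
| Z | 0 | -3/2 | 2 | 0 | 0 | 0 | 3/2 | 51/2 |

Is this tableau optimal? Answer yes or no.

no

The Z-row has a negative entry -3/2 in column b, so it is not optimal.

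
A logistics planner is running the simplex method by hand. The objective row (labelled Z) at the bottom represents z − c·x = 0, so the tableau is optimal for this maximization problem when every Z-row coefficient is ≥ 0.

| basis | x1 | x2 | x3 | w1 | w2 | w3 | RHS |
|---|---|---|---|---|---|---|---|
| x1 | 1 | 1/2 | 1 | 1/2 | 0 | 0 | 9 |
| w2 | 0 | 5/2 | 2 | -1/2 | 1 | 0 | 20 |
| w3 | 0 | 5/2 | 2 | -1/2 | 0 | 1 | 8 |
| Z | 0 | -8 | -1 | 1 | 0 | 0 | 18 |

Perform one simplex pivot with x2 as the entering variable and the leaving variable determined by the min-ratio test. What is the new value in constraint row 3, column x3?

4/5

Ratio test on column x2 — row 1: 9/(1/2) = 18; row 2: 20/(5/2) = 8; row 3: 8/(5/2) = 16/5. Minimum is 16/5 at row 3 (w3 leaves); pivot element 5/2.
Divide row 3 by 5/2; eliminate column x2 from the other rows.
In the new row 3, the x3 entry is the old entry divided by the pivot: 2/(5/2) = 4/5.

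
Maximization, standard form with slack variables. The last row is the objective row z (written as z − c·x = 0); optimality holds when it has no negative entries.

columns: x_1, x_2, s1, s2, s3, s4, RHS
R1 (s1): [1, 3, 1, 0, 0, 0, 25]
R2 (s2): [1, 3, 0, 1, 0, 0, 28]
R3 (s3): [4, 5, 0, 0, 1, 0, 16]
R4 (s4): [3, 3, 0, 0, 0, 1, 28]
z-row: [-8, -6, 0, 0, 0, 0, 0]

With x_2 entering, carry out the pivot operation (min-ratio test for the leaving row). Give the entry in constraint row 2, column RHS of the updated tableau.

92/5

Ratio test on column x_2 — row 1: 25/3 = 25/3; row 2: 28/3 = 28/3; row 3: 16/5 = 16/5; row 4: 28/3 = 28/3. Minimum is 16/5 at row 3 (s3 leaves); pivot element 5.
Divide row 3 by 5; eliminate column x_2 from the other rows.
Row 2 update in column RHS: 28 − 3·(16/5) = 92/5.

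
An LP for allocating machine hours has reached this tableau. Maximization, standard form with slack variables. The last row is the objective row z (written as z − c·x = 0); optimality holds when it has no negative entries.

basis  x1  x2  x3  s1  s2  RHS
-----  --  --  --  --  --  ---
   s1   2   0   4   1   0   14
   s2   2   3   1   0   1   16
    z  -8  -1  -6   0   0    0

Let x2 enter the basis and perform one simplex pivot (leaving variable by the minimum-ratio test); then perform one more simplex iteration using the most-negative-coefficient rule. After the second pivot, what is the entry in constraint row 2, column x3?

-1

Ratio test on column x2 — row 1: entry 0 ≤ 0; row 2: 16/3 = 16/3. Minimum is 16/3 at row 2 (s2 leaves); pivot element 3.
Divide row 2 by 3; eliminate column x2 from the other rows.
Second iteration: most negative z-row entry is -22/3 in column x1, so x1 enters.
Ratio test on column x1 — row 1: 14/2 = 7; row 2: (16/3)/(2/3) = 8. Minimum is 7 at row 1 (s1 leaves); pivot element 2.
Divide row 1 by 2; eliminate column x1 from the other rows.
After both pivots, the entry at constraint row 2, column x3 is -1.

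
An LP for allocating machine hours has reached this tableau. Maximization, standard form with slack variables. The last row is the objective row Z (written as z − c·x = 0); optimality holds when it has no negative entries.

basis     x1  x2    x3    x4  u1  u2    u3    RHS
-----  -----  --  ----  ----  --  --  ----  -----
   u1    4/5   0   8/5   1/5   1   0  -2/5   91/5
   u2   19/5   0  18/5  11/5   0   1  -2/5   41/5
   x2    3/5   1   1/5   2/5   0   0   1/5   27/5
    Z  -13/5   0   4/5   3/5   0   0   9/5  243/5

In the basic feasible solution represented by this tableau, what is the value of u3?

0

u3 is not in the basis, so in the current basic feasible solution u3 = 0.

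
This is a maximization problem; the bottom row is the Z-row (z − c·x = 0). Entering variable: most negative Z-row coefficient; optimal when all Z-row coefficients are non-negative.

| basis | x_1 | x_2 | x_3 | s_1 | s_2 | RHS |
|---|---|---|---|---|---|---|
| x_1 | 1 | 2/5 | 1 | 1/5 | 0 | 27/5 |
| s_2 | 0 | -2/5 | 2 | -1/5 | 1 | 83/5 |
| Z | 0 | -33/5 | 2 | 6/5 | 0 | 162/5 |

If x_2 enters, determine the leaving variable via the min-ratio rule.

Column x_2 entries and ratios — x_1: (27/5)/(2/5) = 27/2; s_2: -2/5 ≤ 0, skip.
Smallest ratio is 27/2 in the row of x_1, so x_1 leaves.

x_1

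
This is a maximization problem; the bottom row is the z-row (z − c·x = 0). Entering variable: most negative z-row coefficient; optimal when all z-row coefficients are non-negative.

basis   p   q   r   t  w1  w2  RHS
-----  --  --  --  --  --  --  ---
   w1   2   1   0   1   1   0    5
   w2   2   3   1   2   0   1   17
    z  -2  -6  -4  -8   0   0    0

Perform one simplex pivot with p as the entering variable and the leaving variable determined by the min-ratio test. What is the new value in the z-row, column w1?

Ratio test on column p — row 1: 5/2 = 5/2; row 2: 17/2 = 17/2. Minimum is 5/2 at row 1 (w1 leaves); pivot element 2.
Divide row 1 by 2; eliminate column p from the other rows.
z-row update in column w1: 0 − (-2)·(1/2) = 1.

1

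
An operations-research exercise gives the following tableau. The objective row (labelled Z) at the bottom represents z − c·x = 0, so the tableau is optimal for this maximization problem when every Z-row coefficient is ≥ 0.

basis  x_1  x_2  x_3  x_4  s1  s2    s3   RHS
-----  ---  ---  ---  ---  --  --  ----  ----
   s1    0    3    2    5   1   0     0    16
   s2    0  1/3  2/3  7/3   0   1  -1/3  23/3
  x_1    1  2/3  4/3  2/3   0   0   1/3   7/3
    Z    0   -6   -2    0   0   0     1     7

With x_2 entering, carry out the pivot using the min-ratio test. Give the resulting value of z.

28

Ratio test on column x_2 — row 1: 16/3 = 16/3; row 2: (23/3)/(1/3) = 23; row 3: (7/3)/(2/3) = 7/2. Minimum is 7/2 at row 3 (x_1 leaves); pivot element 2/3.
Pivot on row 3; the Z-row RHS becomes 7 − (-6)·(7/2) = 28.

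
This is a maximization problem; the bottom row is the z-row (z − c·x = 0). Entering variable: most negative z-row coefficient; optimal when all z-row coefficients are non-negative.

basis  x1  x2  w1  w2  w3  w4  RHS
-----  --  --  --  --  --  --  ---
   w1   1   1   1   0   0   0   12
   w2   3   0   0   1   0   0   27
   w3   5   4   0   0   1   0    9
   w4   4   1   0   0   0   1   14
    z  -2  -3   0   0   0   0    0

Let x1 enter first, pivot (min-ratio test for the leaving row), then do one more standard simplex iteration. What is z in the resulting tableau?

Ratio test on column x1 — row 1: 12/1 = 12; row 2: 27/3 = 9; row 3: 9/5 = 9/5; row 4: 14/4 = 7/2. Minimum is 9/5 at row 3 (w3 leaves); pivot element 5.
Pivot on row 3; the z-row RHS becomes 0 − (-2)·(9/5) = 18/5.
Next entering variable (most negative z-row entry -7/5): x2.
Ratio test on column x2 — row 1: (51/5)/(1/5) = 51; row 2: entry -12/5 ≤ 0; row 3: (9/5)/(4/5) = 9/4; row 4: entry -11/5 ≤ 0. Minimum is 9/4 at row 3 (x1 leaves); pivot element 4/5.
After the second pivot the z-row RHS is 18/5 − (-7/5)·(9/4) = 27/4.

27/4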